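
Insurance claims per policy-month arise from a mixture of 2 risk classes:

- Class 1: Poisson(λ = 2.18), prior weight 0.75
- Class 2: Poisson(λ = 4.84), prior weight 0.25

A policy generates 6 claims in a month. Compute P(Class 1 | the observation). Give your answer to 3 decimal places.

0.264

P(component k | x) = w_k·f_k(x) / marginal(x), where marginal(x) = Σ_j w_j·f_j(x).
Component likelihoods at x = 6 claims:
  f_1 = 0.0168517
  f_2 = 0.141174
Multiply by the mixture weights:
  w_1·f_1 = 0.75 × 0.0168517 = 0.0126388
  w_2·f_2 = 0.25 × 0.141174 = 0.0352935
Denominator: 0.0126388 + 0.0352935 = 0.0479323
Responsibility of Class 1: 0.0126388 / 0.0479323 ≈ 0.264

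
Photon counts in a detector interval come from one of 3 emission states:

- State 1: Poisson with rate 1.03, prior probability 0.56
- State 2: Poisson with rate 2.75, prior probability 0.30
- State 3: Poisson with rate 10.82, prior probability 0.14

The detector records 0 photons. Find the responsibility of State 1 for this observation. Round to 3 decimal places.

0.912

Apply Bayes' rule: the posterior for each component is proportional to its prior times its likelihood at x.
Component likelihoods at x = 0 photons:
  f_1 = e^(−1.03)·1.03^0/0! = 0.357007
  f_2 = e^(−2.75)·2.75^0/0! = 0.0639279
  f_3 = e^(−10.82)·10.82^0/0! = 1.99956e-05
Prior × likelihood for each component:
  w_1·f_1 = 0.56 × 0.357007 = 0.199924
  w_2·f_2 = 0.30 × 0.0639279 = 0.0191784
  w_3·f_3 = 0.14 × 1.99956e-05 = 2.79938e-06
Normaliser: 0.199924 + 0.0191784 + 2.79938e-06 = 0.219105
Responsibility of State 1: 0.199924 / 0.219105 ≈ 0.912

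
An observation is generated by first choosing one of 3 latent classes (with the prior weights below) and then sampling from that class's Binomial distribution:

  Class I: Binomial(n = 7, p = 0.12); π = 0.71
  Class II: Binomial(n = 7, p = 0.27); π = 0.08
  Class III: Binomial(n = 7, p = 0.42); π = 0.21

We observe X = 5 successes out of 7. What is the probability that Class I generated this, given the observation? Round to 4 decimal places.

0.0137

P(component k | x) = π_k·f_k(x) / marginal(x), where marginal(x) = Σ_j π_j·f_j(x).
Evaluate each component's likelihood at the observed value:
  f_I = C(7,5)·0.12^5·0.88^2 = 21·2.48832e-05·0.7744 = 0.000404661
  f_II = C(7,5)·0.27^5·0.73^2 = 21·0.00143489·0.5329 = 0.0160577
  f_III = C(7,5)·0.42^5·0.58^2 = 21·0.0130691·0.3364 = 0.0923255
Unnormalised posteriors:
  π_I·f_I = 0.71 × 0.000404661 = 0.000287309
  π_II·f_II = 0.08 × 0.0160577 = 0.00128462
  π_III·f_III = 0.21 × 0.0923255 = 0.0193884
Marginal: 0.000287309 + 0.00128462 + 0.0193884 = 0.0209603
P(Class I | x) = 0.000287309 / 0.0209603 ≈ 0.0137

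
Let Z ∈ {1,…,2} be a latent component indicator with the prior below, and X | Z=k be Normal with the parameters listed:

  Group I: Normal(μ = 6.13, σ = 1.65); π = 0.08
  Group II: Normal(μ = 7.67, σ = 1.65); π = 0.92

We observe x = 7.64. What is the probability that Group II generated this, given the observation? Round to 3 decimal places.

P(component k | x) = P(Z=k)·f_k(x) / marginal(x), where marginal(x) = Σ_j P(Z=j)·f_j(x).
Normal densities:
  L_I = 0.159061
  L_II = 0.241743
Multiply by the mixture weights:
  P(Z=I)·L_I = 0.08 × 0.159061 = 0.0127249
  P(Z=II)·L_II = 0.92 × 0.241743 = 0.222404
Normaliser: 0.0127249 + 0.222404 = 0.235129
So the posterior for Group II is 0.222404 / 0.235129 ≈ 0.946.

0.946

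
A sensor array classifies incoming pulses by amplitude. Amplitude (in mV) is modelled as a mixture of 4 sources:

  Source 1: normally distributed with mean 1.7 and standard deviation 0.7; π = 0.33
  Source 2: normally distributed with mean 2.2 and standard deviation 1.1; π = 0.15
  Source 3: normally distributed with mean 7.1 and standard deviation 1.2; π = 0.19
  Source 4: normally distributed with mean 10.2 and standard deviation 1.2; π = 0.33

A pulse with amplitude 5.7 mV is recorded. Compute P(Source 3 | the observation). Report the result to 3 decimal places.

Apply Bayes' rule: the posterior for each component is proportional to its prior times its likelihood at x.
Evaluate each component's likelihood at the observed value:
  f_1 = 4.6269e-08
  f_2 = 0.00229681
  f_3 = 0.168332
  f_4 = 0.00029383
Unnormalised posteriors:
  w_1·f_1 = 0.33 × 4.6269e-08 = 1.52688e-08
  w_2·f_2 = 0.15 × 0.00229681 = 0.000344522
  w_3·f_3 = 0.19 × 0.168332 = 0.0319831
  w_4·f_4 = 0.33 × 0.00029383 = 9.69638e-05
Sum: 1.52688e-08 + 0.000344522 + 0.0319831 + 9.69638e-05 = 0.0324246
P(Source 3 | the observation) ≈ 0.986

0.986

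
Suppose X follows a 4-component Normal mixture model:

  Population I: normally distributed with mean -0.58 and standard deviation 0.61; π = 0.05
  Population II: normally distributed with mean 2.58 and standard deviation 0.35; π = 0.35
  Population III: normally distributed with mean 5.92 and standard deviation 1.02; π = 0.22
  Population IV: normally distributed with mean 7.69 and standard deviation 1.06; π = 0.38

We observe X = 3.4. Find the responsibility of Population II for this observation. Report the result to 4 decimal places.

0.8620

The responsibility of component k is π_k f_k(x) divided by Σ_j π_j f_j(x).
Normal densities:
  p_I = (1/(0.61·√(2π)))·exp(−(3.4−-0.58)²/(2·0.61²)) = 0.654004·exp(-21.28514) = 3.72874e-10
  p_II = (1/(0.35·√(2π)))·exp(−(3.4−2.58)²/(2·0.35²)) = 1.139835·exp(-2.74449) = 0.0732698
  p_III = (1/(1.02·√(2π)))·exp(−(3.4−5.92)²/(2·1.02²)) = 0.391120·exp(-3.05190) = 0.0184878
  p_IV = (1/(1.06·√(2π)))·exp(−(3.4−7.69)²/(2·1.06²)) = 0.376361·exp(-8.18979) = 0.000104429
Unnormalised posteriors:
  π_I·p_I = 0.05 × 3.72874e-10 = 1.86437e-11
  π_II·p_II = 0.35 × 0.0732698 = 0.0256444
  π_III·p_III = 0.22 × 0.0184878 = 0.00406732
  π_IV·p_IV = 0.38 × 0.000104429 = 3.96832e-05
Marginal: 1.86437e-11 + 0.0256444 + 0.00406732 + 3.96832e-05 = 0.0297514
P(Population II | 3.4) = 0.0256444 / 0.0297514 ≈ 0.8620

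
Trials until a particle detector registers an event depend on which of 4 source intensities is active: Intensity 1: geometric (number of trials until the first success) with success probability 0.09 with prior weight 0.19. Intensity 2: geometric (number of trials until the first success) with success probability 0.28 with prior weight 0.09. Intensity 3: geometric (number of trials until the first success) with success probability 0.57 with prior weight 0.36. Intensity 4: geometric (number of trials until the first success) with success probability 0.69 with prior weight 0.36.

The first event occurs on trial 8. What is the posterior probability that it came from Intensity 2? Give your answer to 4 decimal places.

Posterior ∝ prior × likelihood, so P(k | x) ∝ w_k f_k(x); normalise over all components.
Component likelihoods at x = 8:
  f_1 = 0.0465085
  f_2 = 0.0280857
  f_3 = 0.00154937
  f_4 = 0.000189837
Unnormalised posteriors:
  w_1·f_1 = 0.19 × 0.0465085 = 0.00883661
  w_2·f_2 = 0.09 × 0.0280857 = 0.00252771
  w_3·f_3 = 0.36 × 0.00154937 = 0.000557772
  w_4·f_4 = 0.36 × 0.000189837 = 6.83413e-05
Sum: 0.00883661 + 0.00252771 + 0.000557772 + 6.83413e-05 = 0.0119904
So the posterior for Intensity 2 is 0.00252771 / 0.0119904 ≈ 0.2108.

0.2108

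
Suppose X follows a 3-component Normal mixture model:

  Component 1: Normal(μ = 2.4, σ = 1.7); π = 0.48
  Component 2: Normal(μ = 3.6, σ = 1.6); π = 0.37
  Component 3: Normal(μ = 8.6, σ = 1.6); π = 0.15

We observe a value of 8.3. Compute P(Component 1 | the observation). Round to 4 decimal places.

The responsibility of component k is π_k f_k(x) divided by Σ_j π_j f_j(x).
Evaluate each component's likelihood at the observed value:
  L_1 = 0.000568757
  L_2 = 0.00333462
  L_3 = 0.244994
Weight by the priors:
  π_1·L_1 = 0.48 × 0.000568757 = 0.000273003
  π_2·L_2 = 0.37 × 0.00333462 = 0.00123381
  π_3·L_3 = 0.15 × 0.244994 = 0.0367491
Denominator: 0.000273003 + 0.00123381 + 0.0367491 = 0.038256
P(Component 1 | the observation) ≈ 0.0071

0.0071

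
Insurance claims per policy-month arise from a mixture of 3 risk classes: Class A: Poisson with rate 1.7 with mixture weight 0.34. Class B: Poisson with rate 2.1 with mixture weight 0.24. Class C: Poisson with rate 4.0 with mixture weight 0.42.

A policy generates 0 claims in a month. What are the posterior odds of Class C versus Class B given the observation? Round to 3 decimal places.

0.262

The posterior odds equal the prior odds times the likelihood ratio: (w_i/w_j)·(f_i(x)/f_j(x)).
Evaluate each component's likelihood at the observed value:
  L_A = e^(−1.7)·1.7^0/0! = 0.182684
  L_B = e^(−2.1)·2.1^0/0! = 0.122456
  L_C = e^(−4.0)·4.0^0/0! = 0.0183156
0.00769257 / 0.0293895 ≈ 0.262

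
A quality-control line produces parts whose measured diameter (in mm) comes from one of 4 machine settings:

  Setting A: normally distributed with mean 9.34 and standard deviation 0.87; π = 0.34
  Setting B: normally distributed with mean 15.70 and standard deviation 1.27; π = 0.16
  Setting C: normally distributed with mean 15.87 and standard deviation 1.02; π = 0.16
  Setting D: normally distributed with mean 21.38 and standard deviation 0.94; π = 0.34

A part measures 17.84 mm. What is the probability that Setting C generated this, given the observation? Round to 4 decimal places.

0.4413

Apply Bayes' rule: the posterior for each component is proportional to its prior times its likelihood at x.
Evaluate each component's likelihood at the observed value:
  p_A = (1/(0.87·√(2π)))·exp(−(17.84−9.34)²/(2·0.87²)) = 0.458554·exp(-47.72757) = 8.58162e-22
  p_B = (1/(1.27·√(2π)))·exp(−(17.84−15.70)²/(2·1.27²)) = 0.314128·exp(-1.41968) = 0.0759535
  p_C = (1/(1.02·√(2π)))·exp(−(17.84−15.87)²/(2·1.02²)) = 0.391120·exp(-1.86510) = 0.0605769
  p_D = (1/(0.94·√(2π)))·exp(−(17.84−21.38)²/(2·0.94²)) = 0.424407·exp(-7.09122) = 0.000353269
Multiply by the mixture weights:
  π_A·p_A = 0.34 × 8.58162e-22 = 2.91775e-22
  π_B·p_B = 0.16 × 0.0759535 = 0.0121526
  π_C·p_C = 0.16 × 0.0605769 = 0.00969231
  π_D·p_D = 0.34 × 0.000353269 = 0.000120111
Denominator: 2.91775e-22 + 0.0121526 + 0.00969231 + 0.000120111 = 0.021965
So the posterior for Setting C is 0.00969231 / 0.021965 ≈ 0.4413.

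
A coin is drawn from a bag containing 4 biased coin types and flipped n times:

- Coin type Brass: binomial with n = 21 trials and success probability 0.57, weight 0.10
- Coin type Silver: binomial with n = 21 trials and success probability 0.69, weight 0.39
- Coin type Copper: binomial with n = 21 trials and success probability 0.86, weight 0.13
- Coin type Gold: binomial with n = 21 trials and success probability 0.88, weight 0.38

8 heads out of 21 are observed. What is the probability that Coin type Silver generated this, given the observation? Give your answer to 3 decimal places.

P(component k | x) = w_k·f_k(x) / marginal(x), where marginal(x) = Σ_j w_j·f_j(x).
Evaluate each component's likelihood at the observed value:
  f_Brass = 0.0389612
  f_Silver = 0.00255292
  f_Copper = 4.83276e-07
  f_Gold = 7.82998e-08
Unnormalised posteriors:
  w_Brass·f_Brass = 0.10 × 0.0389612 = 0.00389612
  w_Silver·f_Silver = 0.39 × 0.00255292 = 0.00099564
  w_Copper·f_Copper = 0.13 × 4.83276e-07 = 6.28259e-08
  w_Gold·f_Gold = 0.38 × 7.82998e-08 = 2.97539e-08
Sum: 0.00389612 + 0.00099564 + 6.28259e-08 + 2.97539e-08 = 0.00489185
Responsibility of Coin type Silver: 0.00099564 / 0.00489185 ≈ 0.204

0.204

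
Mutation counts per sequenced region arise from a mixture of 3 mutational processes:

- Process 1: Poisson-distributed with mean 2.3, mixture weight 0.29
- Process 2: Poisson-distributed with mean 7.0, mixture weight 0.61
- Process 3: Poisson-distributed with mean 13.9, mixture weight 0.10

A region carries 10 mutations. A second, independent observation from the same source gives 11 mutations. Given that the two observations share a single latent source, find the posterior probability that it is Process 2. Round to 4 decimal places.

0.7690

Posterior ∝ prior × likelihood, so P(k | x) ∝ P(Z=k) f_k(x); normalise over all components.
Since both observations come from the same component, the likelihood for component k is f_k(x₁)·f_k(x₂).
  f_1 = [e^(−2.3)·2.3^10/10! = 0.000114456] × [2.39317e-05] = 2.73912e-09
  f_2 = [e^(−7.0)·7.0^10/10! = 0.0709833] × [0.0451712] = 0.0032064
  f_3 = [e^(−13.9)·13.9^10/10! = 0.0681854] × [0.0861616] = 0.00587497
Unnormalised posteriors:
  P(Z=1)·f_1 = 0.29 × 2.73912e-09 = 7.94345e-10
  P(Z=2)·f_2 = 0.61 × 0.0032064 = 0.0019559
  P(Z=3)·f_3 = 0.10 × 0.00587497 = 0.000587497
Marginal: 7.94345e-10 + 0.0019559 + 0.000587497 = 0.0025434
Responsibility of Process 2: 0.0019559 / 0.0025434 ≈ 0.7690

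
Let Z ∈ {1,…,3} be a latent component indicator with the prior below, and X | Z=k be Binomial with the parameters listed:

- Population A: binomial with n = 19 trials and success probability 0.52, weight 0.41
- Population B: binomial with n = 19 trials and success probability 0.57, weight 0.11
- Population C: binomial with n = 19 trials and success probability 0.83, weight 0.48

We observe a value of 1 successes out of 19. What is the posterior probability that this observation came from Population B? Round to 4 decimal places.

Apply Bayes' rule: the posterior for each component is proportional to its prior times its likelihood at x.
Component likelihoods at x = 1 successes out of 19:
  f_A = 1.80759e-05
  f_B = 2.73565e-06
  f_C = 2.21775e-13
Unnormalised posteriors:
  π_A·f_A = 0.41 × 1.80759e-05 = 7.41111e-06
  π_B·f_B = 0.11 × 2.73565e-06 = 3.00922e-07
  π_C·f_C = 0.48 × 2.21775e-13 = 1.06452e-13
Marginal: 7.41111e-06 + 3.00922e-07 + 1.06452e-13 = 7.71203e-06
Responsibility of Population B: 3.00922e-07 / 7.71203e-06 ≈ 0.0390

0.0390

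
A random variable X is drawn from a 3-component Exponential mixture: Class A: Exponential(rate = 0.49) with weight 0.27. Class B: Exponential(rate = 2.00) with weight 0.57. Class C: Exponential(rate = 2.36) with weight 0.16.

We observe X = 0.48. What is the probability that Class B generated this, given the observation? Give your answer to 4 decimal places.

0.6587

The responsibility of component k is π_k f_k(x) divided by Σ_j π_j f_j(x).
Exponential densities:
  f_A = 0.387302
  f_B = 0.765786
  f_C = 0.760227
Unnormalised posteriors:
  π_A·f_A = 0.27 × 0.387302 = 0.104572
  π_B·f_B = 0.57 × 0.765786 = 0.436498
  π_C·f_C = 0.16 × 0.760227 = 0.121636
Sum: 0.104572 + 0.436498 + 0.121636 = 0.662706
Responsibility of Class B: 0.436498 / 0.662706 ≈ 0.6587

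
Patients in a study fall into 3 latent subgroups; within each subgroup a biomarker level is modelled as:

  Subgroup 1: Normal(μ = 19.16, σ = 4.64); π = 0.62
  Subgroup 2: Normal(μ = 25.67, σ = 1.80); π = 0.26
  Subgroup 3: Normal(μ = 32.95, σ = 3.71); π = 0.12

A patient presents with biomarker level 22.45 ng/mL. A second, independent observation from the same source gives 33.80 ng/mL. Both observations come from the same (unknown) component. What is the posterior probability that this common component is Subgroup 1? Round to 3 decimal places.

By Bayes' theorem, P(k | x) = π_k f_k(x) / Σ_j π_j f_j(x).
Since both observations come from the same component, the likelihood for component k is f_k(x₁)·f_k(x₂).
  f_1 = [(1/(4.64·√(2π)))·exp(−(22.45−19.16)²/(2·4.64²)) = 0.085979·exp(-0.25138) = 0.0668683] × [0.000592471] = 3.96175e-05
  f_2 = [(1/(1.80·√(2π)))·exp(−(22.45−25.67)²/(2·1.80²)) = 0.221635·exp(-1.60006) = 0.0447445] × [8.23708e-06] = 3.68564e-07
  f_3 = [(1/(3.71·√(2π)))·exp(−(22.45−32.95)²/(2·3.71²)) = 0.107532·exp(-4.00498) = 0.00195972] × [0.104746] = 0.000205273
Prior × likelihood for each component:
  π_1·f_1 = 0.62 × 3.96175e-05 = 2.45629e-05
  π_2·f_2 = 0.26 × 3.68564e-07 = 9.58267e-08
  π_3·f_3 = 0.12 × 0.000205273 = 2.46327e-05
Normaliser: 2.45629e-05 + 9.58267e-08 + 2.46327e-05 = 4.92914e-05
Responsibility of Subgroup 1: 2.45629e-05 / 4.92914e-05 ≈ 0.498

0.498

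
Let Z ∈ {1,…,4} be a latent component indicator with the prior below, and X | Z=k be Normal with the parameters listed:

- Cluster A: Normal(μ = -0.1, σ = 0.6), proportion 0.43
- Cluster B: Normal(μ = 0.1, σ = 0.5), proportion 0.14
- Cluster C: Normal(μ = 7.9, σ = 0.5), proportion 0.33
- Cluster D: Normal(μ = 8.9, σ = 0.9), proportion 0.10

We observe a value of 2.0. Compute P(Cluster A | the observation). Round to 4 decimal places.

Posterior ∝ prior × likelihood, so P(k | x) ∝ P(Z=k) f_k(x); normalise over all components.
Evaluate each component's likelihood at the observed value:
  p_A = 0.00145447
  p_B = 0.000583894
  p_C = 4.63829e-31
  p_D = 7.6425e-14
Weight by the priors:
  P(Z=A)·p_A = 0.43 × 0.00145447 = 0.000625423
  P(Z=B)·p_B = 0.14 × 0.000583894 = 8.17451e-05
  P(Z=C)·p_C = 0.33 × 4.63829e-31 = 1.53064e-31
  P(Z=D)·p_D = 0.10 × 7.6425e-14 = 7.6425e-15
Sum: 0.000625423 + 8.17451e-05 + 1.53064e-31 + 7.6425e-15 = 0.000707168
So the posterior for Cluster A is 0.000625423 / 0.000707168 ≈ 0.8844.

0.8844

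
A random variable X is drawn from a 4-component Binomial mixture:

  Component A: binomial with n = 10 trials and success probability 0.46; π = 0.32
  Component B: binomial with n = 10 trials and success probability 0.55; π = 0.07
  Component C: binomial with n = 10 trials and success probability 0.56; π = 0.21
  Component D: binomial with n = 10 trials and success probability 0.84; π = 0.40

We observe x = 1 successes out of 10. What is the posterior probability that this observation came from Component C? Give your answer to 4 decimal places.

0.1074

Apply Bayes' rule: the posterior for each component is proportional to its prior times its likelihood at x.
Evaluate each component's likelihood at the observed value:
  f_A = C(10,1)·0.46^1·0.54^9 = 10·0.46·0.00390431 = 0.0179598
  f_B = C(10,1)·0.55^1·0.45^9 = 10·0.55·0.000756681 = 0.00416174
  f_C = C(10,1)·0.56^1·0.44^9 = 10·0.56·0.000618122 = 0.00346148
  f_D = C(10,1)·0.84^1·0.16^9 = 10·0.84·6.87195e-08 = 5.77244e-07
Unnormalised posteriors:
  π_A·f_A = 0.32 × 0.0179598 = 0.00574714
  π_B·f_B = 0.07 × 0.00416174 = 0.000291322
  π_C·f_C = 0.21 × 0.00346148 = 0.000726911
  π_D·f_D = 0.40 × 5.77244e-07 = 2.30897e-07
Evidence: 0.00574714 + 0.000291322 + 0.000726911 + 2.30897e-07 = 0.0067656
P(Component C | x) ≈ 0.1074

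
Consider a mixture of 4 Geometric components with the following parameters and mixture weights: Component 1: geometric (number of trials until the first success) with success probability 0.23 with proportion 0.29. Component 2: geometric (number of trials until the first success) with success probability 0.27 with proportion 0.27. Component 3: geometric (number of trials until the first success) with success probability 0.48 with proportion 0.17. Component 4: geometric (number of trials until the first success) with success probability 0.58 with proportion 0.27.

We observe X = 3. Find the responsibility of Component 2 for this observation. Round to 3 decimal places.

Apply Bayes' rule: the posterior for each component is proportional to its prior times its likelihood at x.
Evaluate each component's likelihood at the observed value:
  L_1 = 0.23·(1−0.23)^2 = 0.23·0.5929 = 0.136367
  L_2 = 0.27·(1−0.27)^2 = 0.27·0.5329 = 0.143883
  L_3 = 0.48·(1−0.48)^2 = 0.48·0.2704 = 0.129792
  L_4 = 0.58·(1−0.58)^2 = 0.58·0.1764 = 0.102312
Weight by the priors:
  π_1·L_1 = 0.29 × 0.136367 = 0.0395464
  π_2·L_2 = 0.27 × 0.143883 = 0.0388484
  π_3·L_3 = 0.17 × 0.129792 = 0.0220646
  π_4·L_4 = 0.27 × 0.102312 = 0.0276242
Evidence: 0.0395464 + 0.0388484 + 0.0220646 + 0.0276242 = 0.128084
Responsibility of Component 2: 0.0388484 / 0.128084 ≈ 0.303

0.303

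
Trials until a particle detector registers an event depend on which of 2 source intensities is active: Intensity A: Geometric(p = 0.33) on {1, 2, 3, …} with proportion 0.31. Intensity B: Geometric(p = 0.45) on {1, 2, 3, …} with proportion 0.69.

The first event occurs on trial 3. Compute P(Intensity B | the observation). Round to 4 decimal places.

0.6716

By Bayes' theorem, P(k | x) = P(Z=k) f_k(x) / Σ_j P(Z=j) f_j(x).
Geometric probabilities:
  p_A = 0.33·(1−0.33)^2 = 0.33·0.4489 = 0.148137
  p_B = 0.45·(1−0.45)^2 = 0.45·0.3025 = 0.136125
Prior × likelihood for each component:
  P(Z=A)·p_A = 0.31 × 0.148137 = 0.0459225
  P(Z=B)·p_B = 0.69 × 0.136125 = 0.0939263
Evidence: 0.0459225 + 0.0939263 = 0.139849
P(Intensity B | the observation) ≈ 0.6716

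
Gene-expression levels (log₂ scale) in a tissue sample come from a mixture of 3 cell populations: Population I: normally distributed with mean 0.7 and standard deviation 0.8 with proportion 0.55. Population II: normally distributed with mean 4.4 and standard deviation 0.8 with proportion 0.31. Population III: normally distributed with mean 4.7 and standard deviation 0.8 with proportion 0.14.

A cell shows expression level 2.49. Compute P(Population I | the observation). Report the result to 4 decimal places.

By Bayes' theorem, P(k | x) = π_k f_k(x) / Σ_j π_j f_j(x).
Component likelihoods at x = 2.49:
  L_I = (1/(0.8·√(2π)))·exp(−(2.49−0.7)²/(2·0.8²)) = 0.498678·exp(-2.50320) = 0.0408031
  L_II = (1/(0.8·√(2π)))·exp(−(2.49−4.4)²/(2·0.8²)) = 0.498678·exp(-2.85008) = 0.0288434
  L_III = (1/(0.8·√(2π)))·exp(−(2.49−4.7)²/(2·0.8²)) = 0.498678·exp(-3.81570) = 0.010982
Prior × likelihood for each component:
  π_I·L_I = 0.55 × 0.0408031 = 0.0224417
  π_II·L_II = 0.31 × 0.0288434 = 0.00894146
  π_III·L_III = 0.14 × 0.010982 = 0.00153748
Sum: 0.0224417 + 0.00894146 + 0.00153748 = 0.0329206
P(Population I | data) = 0.0224417 / 0.0329206 ≈ 0.6817

0.6817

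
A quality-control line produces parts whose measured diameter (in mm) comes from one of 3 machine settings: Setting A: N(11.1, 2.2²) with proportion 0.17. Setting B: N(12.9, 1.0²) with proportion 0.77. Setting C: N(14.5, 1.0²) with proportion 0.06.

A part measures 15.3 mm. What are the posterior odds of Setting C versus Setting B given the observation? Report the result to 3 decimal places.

Only the two components matter; the odds are (π_i f_i(x)) / (π_j f_j(x)).
Evaluate each component's likelihood at the observed value:
  p_A = (1/(2.2·√(2π)))·exp(−(15.3−11.1)²/(2·2.2²)) = 0.181337·exp(-1.82231) = 0.0293134
  p_B = (1/(1.0·√(2π)))·exp(−(15.3−12.9)²/(2·1.0²)) = 0.398942·exp(-2.88000) = 0.0223945
  p_C = (1/(1.0·√(2π)))·exp(−(15.3−14.5)²/(2·1.0²)) = 0.398942·exp(-0.32000) = 0.289692
Posterior odds = (π_C·p_C) / (π_B·p_B) = (0.06·0.289692) / (0.77·0.0223945) = 0.0173815 / 0.0172438 ≈ 1.008

1.008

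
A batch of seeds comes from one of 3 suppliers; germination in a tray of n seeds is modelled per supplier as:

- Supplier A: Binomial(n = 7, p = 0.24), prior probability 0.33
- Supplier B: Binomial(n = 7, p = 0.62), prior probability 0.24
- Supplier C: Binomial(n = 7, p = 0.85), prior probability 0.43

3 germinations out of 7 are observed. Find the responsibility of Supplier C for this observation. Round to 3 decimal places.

By Bayes' theorem, P(k | x) = π_k f_k(x) / Σ_j π_j f_j(x).
Binomial probabilities:
  f_A = 0.16142
  f_B = 0.173931
  f_C = 0.0108815
Weight by the priors:
  π_A·f_A = 0.33 × 0.16142 = 0.0532685
  π_B·f_B = 0.24 × 0.173931 = 0.0417435
  π_C·f_C = 0.43 × 0.0108815 = 0.00467906
Denominator: 0.0532685 + 0.0417435 + 0.00467906 = 0.099691
Responsibility of Supplier C: 0.00467906 / 0.099691 ≈ 0.047

0.047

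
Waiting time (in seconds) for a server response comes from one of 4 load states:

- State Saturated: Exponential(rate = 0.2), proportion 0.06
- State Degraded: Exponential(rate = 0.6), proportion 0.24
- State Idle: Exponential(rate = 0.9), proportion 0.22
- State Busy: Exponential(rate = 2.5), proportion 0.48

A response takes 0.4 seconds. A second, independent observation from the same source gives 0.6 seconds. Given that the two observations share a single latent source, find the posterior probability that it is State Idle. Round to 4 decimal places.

0.1968

The responsibility of component k is P(Z=k) f_k(x) divided by Σ_j P(Z=j) f_j(x).
Since both observations come from the same component, the likelihood for component k is f_k(x₁)·f_k(x₂).
  f_Saturated = [0.184623] × [0.177384] = 0.0327492
  f_Degraded = [0.471977] × [0.418606] = 0.197572
  f_Idle = [0.627909] × [0.524473] = 0.329321
  f_Busy = [0.919699] × [0.557825] = 0.513031
Unnormalised posteriors:
  P(Z=Saturated)·f_Saturated = 0.06 × 0.0327492 = 0.00196495
  P(Z=Degraded)·f_Degraded = 0.24 × 0.197572 = 0.0474173
  P(Z=Idle)·f_Idle = 0.22 × 0.329321 = 0.0724507
  P(Z=Busy)·f_Busy = 0.48 × 0.513031 = 0.246255
Sum: 0.00196495 + 0.0474173 + 0.0724507 + 0.246255 = 0.368088
P(State Idle | x) ≈ 0.1968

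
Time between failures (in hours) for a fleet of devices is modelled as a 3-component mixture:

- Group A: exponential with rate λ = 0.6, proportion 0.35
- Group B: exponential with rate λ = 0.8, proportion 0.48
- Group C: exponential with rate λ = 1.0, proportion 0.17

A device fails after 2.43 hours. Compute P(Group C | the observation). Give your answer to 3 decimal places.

0.126

Apply Bayes' rule: the posterior for each component is proportional to its prior times its likelihood at x.
Exponential densities:
  f_A = 0.139621
  f_B = 0.114504
  f_C = 0.0880368
Multiply by the mixture weights:
  P(Z=A)·f_A = 0.35 × 0.139621 = 0.0488673
  P(Z=B)·f_B = 0.48 × 0.114504 = 0.054962
  P(Z=C)·f_C = 0.17 × 0.0880368 = 0.0149663
Denominator: 0.0488673 + 0.054962 + 0.0149663 = 0.118796
P(Group C | the observation) = 0.0149663 / 0.118796 ≈ 0.126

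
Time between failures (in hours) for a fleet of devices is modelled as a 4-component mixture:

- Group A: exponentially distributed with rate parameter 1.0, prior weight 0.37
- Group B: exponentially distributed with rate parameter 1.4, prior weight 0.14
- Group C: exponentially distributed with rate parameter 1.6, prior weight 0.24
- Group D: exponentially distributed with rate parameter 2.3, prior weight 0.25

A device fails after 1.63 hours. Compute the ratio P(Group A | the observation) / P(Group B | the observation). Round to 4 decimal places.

3.6233

Posterior odds = (π_i f_i(x)) / (π_j f_j(x)); the normalising sum cancels.
Component likelihoods at x = 1.63 hours:
  f_A = 1.0·e^(−1.0·1.63) = 1.0·e^(−1.6300) = 0.19593
  f_B = 1.4·e^(−1.4·1.63) = 1.4·e^(−2.2820) = 0.142912
  f_C = 1.6·e^(−1.6·1.63) = 1.6·e^(−2.6080) = 0.117891
  f_D = 2.3·e^(−2.3·1.63) = 2.3·e^(−3.7490) = 0.0541449
Posterior odds = (π_A·f_A) / (π_B·f_B) = (0.37·0.19593) / (0.14·0.142912) = 0.0724939 / 0.0200076 ≈ 3.6233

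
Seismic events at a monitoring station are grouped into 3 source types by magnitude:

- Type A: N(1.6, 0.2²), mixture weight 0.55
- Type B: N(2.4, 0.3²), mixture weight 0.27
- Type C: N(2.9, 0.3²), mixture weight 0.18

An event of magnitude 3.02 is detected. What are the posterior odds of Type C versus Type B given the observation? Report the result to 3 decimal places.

5.207

Only the two components matter; the odds are (π_i f_i(x)) / (π_j f_j(x)).
Component likelihoods at x = 3.02:
  f_A = 2.25677e-11
  f_B = 0.157155
  f_C = 1.22757
0.220962 / 0.0424319 ≈ 5.207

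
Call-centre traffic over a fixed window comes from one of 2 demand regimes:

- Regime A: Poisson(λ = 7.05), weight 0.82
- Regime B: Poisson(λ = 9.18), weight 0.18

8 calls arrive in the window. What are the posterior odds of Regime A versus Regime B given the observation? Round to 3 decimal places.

Since P(k|x) ∝ P(Z=k) f_k(x), the posterior odds are P(Z=i) f_i(x) / (P(Z=j) f_j(x)).
Poisson probabilities:
  L_A = 0.131285
  L_B = 0.128943
0.107654 / 0.0232097 ≈ 4.638

4.638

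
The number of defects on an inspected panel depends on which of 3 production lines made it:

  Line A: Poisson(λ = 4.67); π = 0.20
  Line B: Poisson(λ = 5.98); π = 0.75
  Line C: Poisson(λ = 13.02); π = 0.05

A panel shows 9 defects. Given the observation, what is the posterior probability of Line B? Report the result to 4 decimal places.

0.8540

The responsibility of component k is π_k f_k(x) divided by Σ_j π_j f_j(x).
Evaluate each component's likelihood at the observed value:
  f_A = 0.0272856
  f_B = 0.0681501
  f_C = 0.065648
Multiply by the mixture weights:
  π_A·f_A = 0.20 × 0.0272856 = 0.00545712
  π_B·f_B = 0.75 × 0.0681501 = 0.0511126
  π_C·f_C = 0.05 × 0.065648 = 0.0032824
Normaliser: 0.00545712 + 0.0511126 + 0.0032824 = 0.0598521
So the posterior for Line B is 0.0511126 / 0.0598521 ≈ 0.8540.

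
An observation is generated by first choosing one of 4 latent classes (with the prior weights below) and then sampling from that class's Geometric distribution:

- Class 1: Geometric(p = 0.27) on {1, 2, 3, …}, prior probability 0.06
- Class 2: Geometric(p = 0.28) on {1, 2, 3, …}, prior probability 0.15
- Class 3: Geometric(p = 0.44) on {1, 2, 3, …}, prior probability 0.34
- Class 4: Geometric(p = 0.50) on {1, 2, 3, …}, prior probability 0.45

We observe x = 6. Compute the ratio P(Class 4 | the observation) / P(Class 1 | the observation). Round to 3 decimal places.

Only the two components matter; the odds are (P(Z=i) f_i(x)) / (P(Z=j) f_j(x)).
Evaluate each component's likelihood at the observed value:
  f_1 = 0.0559729
  f_2 = 0.0541777
  f_3 = 0.0242322
  f_4 = 0.015625
Odds = (0.45/0.06) × (0.015625/0.0559729) = 7.5 × 0.279153 ≈ 2.094

2.094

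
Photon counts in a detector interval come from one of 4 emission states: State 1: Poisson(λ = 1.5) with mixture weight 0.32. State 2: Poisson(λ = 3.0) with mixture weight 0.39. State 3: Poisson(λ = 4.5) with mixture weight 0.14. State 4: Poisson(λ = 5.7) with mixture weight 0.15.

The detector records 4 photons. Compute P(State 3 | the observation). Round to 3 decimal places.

P(component k | x) = w_k·f_k(x) / marginal(x), where marginal(x) = Σ_j w_j·f_j(x).
Poisson probabilities:
  f_1 = 0.0470665
  f_2 = 0.168031
  f_3 = 0.189808
  f_4 = 0.147167
Unnormalised posteriors:
  w_1·f_1 = 0.32 × 0.0470665 = 0.0150613
  w_2·f_2 = 0.39 × 0.168031 = 0.0655322
  w_3·f_3 = 0.14 × 0.189808 = 0.0265731
  w_4·f_4 = 0.15 × 0.147167 = 0.022075
Denominator: 0.0150613 + 0.0655322 + 0.0265731 + 0.022075 = 0.129242
P(State 3 | data) ≈ 0.206

0.206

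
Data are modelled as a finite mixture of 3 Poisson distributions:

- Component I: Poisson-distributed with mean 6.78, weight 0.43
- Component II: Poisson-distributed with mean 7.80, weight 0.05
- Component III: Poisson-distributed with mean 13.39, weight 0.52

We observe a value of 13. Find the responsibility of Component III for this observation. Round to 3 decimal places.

0.900

Apply Bayes' rule: the posterior for each component is proportional to its prior times its likelihood at x.
Component likelihoods at x = 13:
  p_I = e^(−6.78)·6.78^13/13! = 0.0116732
  p_II = e^(−7.80)·7.80^13/13! = 0.0260287
  p_III = e^(−13.39)·13.39^13/13! = 0.109311
Multiply by the mixture weights:
  w_I·p_I = 0.43 × 0.0116732 = 0.00501947
  w_II·p_II = 0.05 × 0.0260287 = 0.00130144
  w_III·p_III = 0.52 × 0.109311 = 0.0568417
Marginal: 0.00501947 + 0.00130144 + 0.0568417 = 0.0631626
P(Component III | x) ≈ 0.900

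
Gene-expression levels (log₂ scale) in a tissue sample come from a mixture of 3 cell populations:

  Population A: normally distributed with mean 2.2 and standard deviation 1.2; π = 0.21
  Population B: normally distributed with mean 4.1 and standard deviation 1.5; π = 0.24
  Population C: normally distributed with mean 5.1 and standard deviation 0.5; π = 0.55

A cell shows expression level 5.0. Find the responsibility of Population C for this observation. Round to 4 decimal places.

Apply Bayes' rule: the posterior for each component is proportional to its prior times its likelihood at x.
Evaluate each component's likelihood at the observed value:
  f_A = (1/(1.2·√(2π)))·exp(−(5.0−2.2)²/(2·1.2²)) = 0.332452·exp(-2.72222) = 0.0218516
  f_B = (1/(1.5·√(2π)))·exp(−(5.0−4.1)²/(2·1.5²)) = 0.265962·exp(-0.18000) = 0.22215
  f_C = (1/(0.5·√(2π)))·exp(−(5.0−5.1)²/(2·0.5²)) = 0.797885·exp(-0.02000) = 0.782085
Prior × likelihood for each component:
  P(Z=A)·f_A = 0.21 × 0.0218516 = 0.00458883
  P(Z=B)·f_B = 0.24 × 0.22215 = 0.0533159
  P(Z=C)·f_C = 0.55 × 0.782085 = 0.430147
Sum: 0.00458883 + 0.0533159 + 0.430147 = 0.488052
So the posterior for Population C is 0.430147 / 0.488052 ≈ 0.8814.

0.8814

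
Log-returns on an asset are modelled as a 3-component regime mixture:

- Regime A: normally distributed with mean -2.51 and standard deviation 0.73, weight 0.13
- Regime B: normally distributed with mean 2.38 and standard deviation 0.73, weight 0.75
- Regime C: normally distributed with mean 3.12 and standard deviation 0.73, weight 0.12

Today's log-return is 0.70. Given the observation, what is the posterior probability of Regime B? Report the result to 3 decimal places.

By Bayes' theorem, P(k | x) = P(Z=k) f_k(x) / Σ_j P(Z=j) f_j(x).
Normal densities:
  L_A = 3.4582e-05
  L_B = 0.0386821
  L_C = 0.00224496
Prior × likelihood for each component:
  P(Z=A)·L_A = 0.13 × 3.4582e-05 = 4.49566e-06
  P(Z=B)·L_B = 0.75 × 0.0386821 = 0.0290115
  P(Z=C)·L_C = 0.12 × 0.00224496 = 0.000269395
Sum: 4.49566e-06 + 0.0290115 + 0.000269395 = 0.0292854
Responsibility of Regime B: 0.0290115 / 0.0292854 ≈ 0.991

0.991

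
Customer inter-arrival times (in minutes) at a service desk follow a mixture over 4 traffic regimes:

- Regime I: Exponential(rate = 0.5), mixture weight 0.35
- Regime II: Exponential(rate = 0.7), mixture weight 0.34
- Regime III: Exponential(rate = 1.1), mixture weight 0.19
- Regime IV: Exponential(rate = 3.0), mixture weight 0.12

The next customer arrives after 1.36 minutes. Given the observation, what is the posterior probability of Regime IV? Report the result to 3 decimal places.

0.026

P(component k | x) = π_k·f_k(x) / marginal(x), where marginal(x) = Σ_j π_j·f_j(x).
Evaluate each component's likelihood at the observed value:
  L_I = 0.5·e^(−0.5·1.36) = 0.5·e^(−0.6800) = 0.253308
  L_II = 0.7·e^(−0.7·1.36) = 0.7·e^(−0.9520) = 0.270178
  L_III = 1.1·e^(−1.1·1.36) = 1.1·e^(−1.4960) = 0.246427
  L_IV = 3.0·e^(−3.0·1.36) = 3.0·e^(−4.0800) = 0.0507224
Prior × likelihood for each component:
  π_I·L_I = 0.35 × 0.253308 = 0.088658
  π_II·L_II = 0.34 × 0.270178 = 0.0918605
  π_III·L_III = 0.19 × 0.246427 = 0.0468211
  π_IV·L_IV = 0.12 × 0.0507224 = 0.00608669
Denominator: 0.088658 + 0.0918605 + 0.0468211 + 0.00608669 = 0.233426
P(Regime IV | data) = 0.00608669 / 0.233426 ≈ 0.026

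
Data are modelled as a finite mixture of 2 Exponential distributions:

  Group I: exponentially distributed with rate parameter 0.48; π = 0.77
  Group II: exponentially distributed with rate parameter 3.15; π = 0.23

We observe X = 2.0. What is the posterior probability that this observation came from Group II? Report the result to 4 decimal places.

0.0093

P(component k | x) = π_k·f_k(x) / marginal(x), where marginal(x) = Σ_j π_j·f_j(x).
Evaluate each component's likelihood at the observed value:
  p_I = 0.48·e^(−0.48·2.0) = 0.48·e^(−0.9600) = 0.183789
  p_II = 3.15·e^(−3.15·2.0) = 3.15·e^(−6.3000) = 0.00578436
Prior × likelihood for each component:
  π_I·p_I = 0.77 × 0.183789 = 0.141517
  π_II·p_II = 0.23 × 0.00578436 = 0.0013304
Marginal: 0.141517 + 0.0013304 = 0.142848
P(Group II | data) ≈ 0.0093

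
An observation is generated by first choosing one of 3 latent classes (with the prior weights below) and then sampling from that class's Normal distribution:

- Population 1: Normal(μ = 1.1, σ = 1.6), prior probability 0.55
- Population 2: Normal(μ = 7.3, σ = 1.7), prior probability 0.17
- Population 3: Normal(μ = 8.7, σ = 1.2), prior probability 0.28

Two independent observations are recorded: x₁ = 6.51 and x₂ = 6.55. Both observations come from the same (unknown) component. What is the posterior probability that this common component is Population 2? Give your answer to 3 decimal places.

P(component k | x) = w_k·f_k(x) / marginal(x), where marginal(x) = Σ_j w_j·f_j(x).
Since both observations come from the same component, the likelihood for component k is f_k(x₁)·f_k(x₂).
  p_1 = [(1/(1.6·√(2π)))·exp(−(6.51−1.1)²/(2·1.6²)) = 0.249339·exp(-5.71643) = 0.000820688] × [0.00075393] = 6.18741e-07
  p_2 = [(1/(1.7·√(2π)))·exp(−(6.51−7.3)²/(2·1.7²)) = 0.234672·exp(-0.10798) = 0.210653] × [0.21291] = 0.0448502
  p_3 = [(1/(1.2·√(2π)))·exp(−(6.51−8.7)²/(2·1.2²)) = 0.332452·exp(-1.66531) = 0.0628771] × [0.0667838] = 0.00419917
Multiply by the mixture weights:
  w_1·p_1 = 0.55 × 6.18741e-07 = 3.40307e-07
  w_2·p_2 = 0.17 × 0.0448502 = 0.00762453
  w_3·p_3 = 0.28 × 0.00419917 = 0.00117577
Marginal: 3.40307e-07 + 0.00762453 + 0.00117577 = 0.00880064
Responsibility of Population 2: 0.00762453 / 0.00880064 ≈ 0.866

0.866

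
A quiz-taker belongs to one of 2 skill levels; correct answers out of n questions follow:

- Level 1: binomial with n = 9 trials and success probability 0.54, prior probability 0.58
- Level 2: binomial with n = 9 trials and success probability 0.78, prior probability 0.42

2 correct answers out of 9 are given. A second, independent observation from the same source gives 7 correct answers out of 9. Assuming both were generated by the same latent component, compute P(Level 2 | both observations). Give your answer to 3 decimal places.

0.025

Apply Bayes' rule: the posterior for each component is proportional to its prior times its likelihood at x.
Since both observations come from the same component, the likelihood for component k is f_k(x₁)·f_k(x₂).
  L_1 = [0.0457504] × [0.101994] = 0.00466626
  L_2 = [0.000546324] × [0.306062] = 0.000167209
Weight by the priors:
  π_1·L_1 = 0.58 × 0.00466626 = 0.00270643
  π_2·L_2 = 0.42 × 0.000167209 = 7.02279e-05
Normaliser: 0.00270643 + 7.02279e-05 = 0.00277666
P(Level 2 | x₁,x₂) = 7.02279e-05 / 0.00277666 ≈ 0.025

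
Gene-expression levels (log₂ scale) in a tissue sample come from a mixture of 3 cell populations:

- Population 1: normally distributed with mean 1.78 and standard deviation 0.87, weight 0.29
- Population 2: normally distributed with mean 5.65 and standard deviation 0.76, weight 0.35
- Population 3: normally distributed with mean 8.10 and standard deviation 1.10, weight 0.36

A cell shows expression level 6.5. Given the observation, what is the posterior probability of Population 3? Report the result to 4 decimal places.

0.3156

By Bayes' theorem, P(k | x) = w_k f_k(x) / Σ_j w_j f_j(x).
Component likelihoods at x = 6.5:
  p_1 = (1/(0.87·√(2π)))·exp(−(6.5−1.78)²/(2·0.87²)) = 0.458554·exp(-14.71687) = 1.86181e-07
  p_2 = (1/(0.76·√(2π)))·exp(−(6.5−5.65)²/(2·0.76²)) = 0.524924·exp(-0.62543) = 0.28085
  p_3 = (1/(1.10·√(2π)))·exp(−(6.5−8.10)²/(2·1.10²)) = 0.362675·exp(-1.05785) = 0.125921
Unnormalised posteriors:
  w_1·p_1 = 0.29 × 1.86181e-07 = 5.39924e-08
  w_2·p_2 = 0.35 × 0.28085 = 0.0982975
  w_3·p_3 = 0.36 × 0.125921 = 0.0453316
Evidence: 5.39924e-08 + 0.0982975 + 0.0453316 = 0.143629
P(Population 3 | 6.5) ≈ 0.3156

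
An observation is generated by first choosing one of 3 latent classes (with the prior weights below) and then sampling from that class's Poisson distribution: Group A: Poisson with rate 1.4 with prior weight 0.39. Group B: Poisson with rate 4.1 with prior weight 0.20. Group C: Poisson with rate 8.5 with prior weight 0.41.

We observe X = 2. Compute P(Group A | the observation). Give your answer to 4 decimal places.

By Bayes' theorem, P(k | x) = P(Z=k) f_k(x) / Σ_j P(Z=j) f_j(x).
Poisson probabilities:
  L_A = e^(−1.4)·1.4^2/2! = 0.241665
  L_B = e^(−4.1)·4.1^2/2! = 0.139293
  L_C = e^(−8.5)·8.5^2/2! = 0.00735029
Weight by the priors:
  P(Z=A)·L_A = 0.39 × 0.241665 = 0.0942494
  P(Z=B)·L_B = 0.20 × 0.139293 = 0.0278587
  P(Z=C)·L_C = 0.41 × 0.00735029 = 0.00301362
Sum: 0.0942494 + 0.0278587 + 0.00301362 = 0.125122
So the posterior for Group A is 0.0942494 / 0.125122 ≈ 0.7533.

0.7533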